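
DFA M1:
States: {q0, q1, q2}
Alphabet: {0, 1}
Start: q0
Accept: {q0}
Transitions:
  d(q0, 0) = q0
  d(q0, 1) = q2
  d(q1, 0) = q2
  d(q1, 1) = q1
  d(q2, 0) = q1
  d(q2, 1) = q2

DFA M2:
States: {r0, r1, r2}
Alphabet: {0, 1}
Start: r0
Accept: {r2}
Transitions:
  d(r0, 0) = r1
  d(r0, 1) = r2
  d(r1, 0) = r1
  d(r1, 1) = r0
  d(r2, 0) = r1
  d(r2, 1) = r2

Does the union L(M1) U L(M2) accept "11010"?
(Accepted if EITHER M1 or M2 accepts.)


M1: final=q2 accepted=False
M2: final=r1 accepted=False

No, union rejects (neither accepts)


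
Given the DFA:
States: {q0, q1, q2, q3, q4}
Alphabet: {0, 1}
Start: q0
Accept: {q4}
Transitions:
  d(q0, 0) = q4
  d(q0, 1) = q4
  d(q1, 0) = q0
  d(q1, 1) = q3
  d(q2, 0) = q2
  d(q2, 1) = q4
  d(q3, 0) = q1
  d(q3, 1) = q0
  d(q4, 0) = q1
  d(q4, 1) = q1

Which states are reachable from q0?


BFS from q0:
  layer 0: {q0}
  layer 1: {q4}
  layer 2: {q1}
  layer 3: {q3}

{q0, q1, q3, q4}


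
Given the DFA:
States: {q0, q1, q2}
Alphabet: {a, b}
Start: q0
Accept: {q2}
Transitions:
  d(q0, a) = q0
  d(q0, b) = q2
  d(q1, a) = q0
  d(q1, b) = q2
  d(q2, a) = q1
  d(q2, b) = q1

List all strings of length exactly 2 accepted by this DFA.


All strings of length 2: 4 total
Accepted: 1

"ab"


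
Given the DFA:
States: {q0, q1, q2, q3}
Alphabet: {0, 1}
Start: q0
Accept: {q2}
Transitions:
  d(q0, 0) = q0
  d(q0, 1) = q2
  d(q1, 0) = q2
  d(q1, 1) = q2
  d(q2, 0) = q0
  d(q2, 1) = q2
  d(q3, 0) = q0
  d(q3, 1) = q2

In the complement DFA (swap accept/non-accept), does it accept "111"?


Trace: q0 -> q2 -> q2 -> q2
Final: q2
Original accept: {q2}
Complement: q2 is in original accept

No, complement rejects (original accepts)


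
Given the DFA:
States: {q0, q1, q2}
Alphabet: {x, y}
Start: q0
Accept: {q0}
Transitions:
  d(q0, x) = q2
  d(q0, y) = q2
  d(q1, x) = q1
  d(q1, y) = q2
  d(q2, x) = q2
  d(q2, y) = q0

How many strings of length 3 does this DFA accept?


Enumerating all length-3 strings:
  "xxx" -> q2 [reject]
  "xxy" -> q0 [accept]
  "xyx" -> q2 [reject]
  "xyy" -> q2 [reject]
  "yxx" -> q2 [reject]
  "yxy" -> q0 [accept]
  "yyx" -> q2 [reject]
  "yyy" -> q2 [reject]

2 out of 8


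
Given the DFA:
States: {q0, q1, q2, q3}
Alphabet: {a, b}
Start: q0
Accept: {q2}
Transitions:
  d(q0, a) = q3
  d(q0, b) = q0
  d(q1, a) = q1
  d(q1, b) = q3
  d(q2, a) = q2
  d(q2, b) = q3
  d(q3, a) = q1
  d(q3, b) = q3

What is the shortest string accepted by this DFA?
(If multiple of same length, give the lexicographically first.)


BFS by string length (lex-first path to each state shown):
  len 0: q0<-""
  len 1: q0<-"b", q3<-"a"
  len 2: q0<-"bb", q1<-"aa", q3<-"ab"
  len 3: q0<-"bbb", q1<-"aaa", q3<-"aab"
  len 4: q0<-"bbbb", q1<-"aaaa", q3<-"aaab"
  len 5: q0<-"bbbbb", q1<-"aaaaa", q3<-"aaaab"
  len 6: q0<-"bbbbbb", q1<-"aaaaaa", q3<-"aaaaab"
  len 7: q0<-"bbbbbbb", q1<-"aaaaaaa", q3<-"aaaaaab"
  len 8: q0<-"bbbbbbbb", q1<-"aaaaaaaa", q3<-"aaaaaaab"

No string accepted (empty language)


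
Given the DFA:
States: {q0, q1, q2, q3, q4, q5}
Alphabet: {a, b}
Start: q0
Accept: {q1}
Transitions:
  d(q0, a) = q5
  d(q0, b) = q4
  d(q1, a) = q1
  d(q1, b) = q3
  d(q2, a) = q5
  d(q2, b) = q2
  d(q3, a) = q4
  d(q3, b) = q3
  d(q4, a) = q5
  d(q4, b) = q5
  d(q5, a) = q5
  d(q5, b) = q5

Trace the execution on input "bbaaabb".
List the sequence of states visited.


Input: bbaaabb
d(q0, b) = q4
d(q4, b) = q5
d(q5, a) = q5
d(q5, a) = q5
d(q5, a) = q5
d(q5, b) = q5
d(q5, b) = q5


q0 -> q4 -> q5 -> q5 -> q5 -> q5 -> q5 -> q5


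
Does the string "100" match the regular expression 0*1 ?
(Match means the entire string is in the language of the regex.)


|string| = 3; first = '1'; last = '0'

No, "100" does not match 0*1


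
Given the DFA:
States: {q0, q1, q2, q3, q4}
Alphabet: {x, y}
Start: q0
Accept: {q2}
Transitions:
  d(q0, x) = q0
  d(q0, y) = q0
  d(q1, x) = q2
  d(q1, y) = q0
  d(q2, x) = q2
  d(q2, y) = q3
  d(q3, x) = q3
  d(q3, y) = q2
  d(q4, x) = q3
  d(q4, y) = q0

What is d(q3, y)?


Looking up transition d(q3, y)

q2


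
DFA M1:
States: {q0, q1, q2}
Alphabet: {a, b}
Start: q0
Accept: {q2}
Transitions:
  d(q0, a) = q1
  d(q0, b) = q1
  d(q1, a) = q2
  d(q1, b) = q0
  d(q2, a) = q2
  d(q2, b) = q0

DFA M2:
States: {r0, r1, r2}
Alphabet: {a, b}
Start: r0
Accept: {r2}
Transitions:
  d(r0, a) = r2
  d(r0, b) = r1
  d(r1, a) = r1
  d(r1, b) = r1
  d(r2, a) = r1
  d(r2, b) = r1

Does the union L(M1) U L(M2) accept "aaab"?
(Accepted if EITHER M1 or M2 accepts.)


M1: final=q0 accepted=False
M2: final=r1 accepted=False

No, union rejects (neither accepts)


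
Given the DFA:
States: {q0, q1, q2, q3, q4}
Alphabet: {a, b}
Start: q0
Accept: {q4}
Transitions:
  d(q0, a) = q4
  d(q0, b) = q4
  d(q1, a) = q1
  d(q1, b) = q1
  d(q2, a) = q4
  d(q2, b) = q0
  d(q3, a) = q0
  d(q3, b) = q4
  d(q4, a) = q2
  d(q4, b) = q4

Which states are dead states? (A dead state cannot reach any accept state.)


Forward reachability from each state:
  q0 -> reaches accept state q4 (live)
  q1 -> reaches {q1}, no accept state (dead)
  q2 -> reaches accept state q4 (live)
  q3 -> reaches accept state q4 (live)
  q4 -> reaches accept state q4 (live)

{q1}


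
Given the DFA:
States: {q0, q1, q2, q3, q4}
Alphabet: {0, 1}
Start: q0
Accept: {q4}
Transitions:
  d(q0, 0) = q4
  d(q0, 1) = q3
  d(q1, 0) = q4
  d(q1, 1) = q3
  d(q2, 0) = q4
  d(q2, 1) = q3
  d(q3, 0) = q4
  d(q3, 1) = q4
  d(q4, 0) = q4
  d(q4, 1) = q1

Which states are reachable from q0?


BFS from q0:
  layer 0: {q0}
  layer 1: {q3, q4}
  layer 2: {q1}

{q0, q1, q3, q4}


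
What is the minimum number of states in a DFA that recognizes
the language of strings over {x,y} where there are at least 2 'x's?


States: count = 0, 1, ..., 1, and a final '>= 2' state.
Total: 2 + 1 = 3. Accept = '>= 2' state.

3


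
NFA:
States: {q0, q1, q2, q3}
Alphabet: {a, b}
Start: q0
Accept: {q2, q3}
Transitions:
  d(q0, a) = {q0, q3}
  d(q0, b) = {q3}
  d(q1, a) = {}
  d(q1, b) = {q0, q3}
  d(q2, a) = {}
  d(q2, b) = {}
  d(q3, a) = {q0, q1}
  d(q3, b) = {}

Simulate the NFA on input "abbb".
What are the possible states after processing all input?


Start: {q0}
  --a--> {q0, q3}
  --b--> {q3}
  --b--> {}
  --b--> {}

{} (empty set, no valid transitions)


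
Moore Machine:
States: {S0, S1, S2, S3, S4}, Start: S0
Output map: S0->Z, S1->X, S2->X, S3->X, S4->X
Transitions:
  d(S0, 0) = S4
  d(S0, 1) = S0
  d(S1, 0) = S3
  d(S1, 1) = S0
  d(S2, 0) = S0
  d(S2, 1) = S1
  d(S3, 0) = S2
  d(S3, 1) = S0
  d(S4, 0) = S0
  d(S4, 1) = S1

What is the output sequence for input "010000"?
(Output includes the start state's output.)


Start: S0 (output Z)
  --0--> S4 (output X)
  --1--> S1 (output X)
  --0--> S3 (output X)
  --0--> S2 (output X)
  --0--> S0 (output Z)
  --0--> S4 (output X)

"ZXXXXZX"


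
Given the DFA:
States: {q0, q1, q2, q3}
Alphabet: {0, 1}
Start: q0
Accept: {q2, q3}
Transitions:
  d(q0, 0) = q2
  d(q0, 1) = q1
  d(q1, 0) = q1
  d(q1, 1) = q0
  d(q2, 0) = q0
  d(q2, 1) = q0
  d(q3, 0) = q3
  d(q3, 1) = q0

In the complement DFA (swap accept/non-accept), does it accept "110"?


Trace: q0 -> q1 -> q0 -> q2
Final: q2
Original accept: {q2, q3}
Complement: q2 is in original accept

No, complement rejects (original accepts)


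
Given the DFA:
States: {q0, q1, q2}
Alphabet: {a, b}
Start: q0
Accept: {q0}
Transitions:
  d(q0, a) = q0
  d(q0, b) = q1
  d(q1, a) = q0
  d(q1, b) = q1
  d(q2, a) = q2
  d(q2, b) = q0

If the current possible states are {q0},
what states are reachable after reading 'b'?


Apply transition on 'b' from each current state:
  d(q0, b) = q1

{q1}


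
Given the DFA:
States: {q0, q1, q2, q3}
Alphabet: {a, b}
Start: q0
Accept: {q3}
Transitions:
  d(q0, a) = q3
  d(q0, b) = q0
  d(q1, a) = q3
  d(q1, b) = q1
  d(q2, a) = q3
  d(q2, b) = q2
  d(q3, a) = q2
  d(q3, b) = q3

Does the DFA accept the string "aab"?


Trace: q0 -> q3 -> q2 -> q2
Final state: q2
Accept states: {q3}

No, rejected (final state q2 is not an accept state)


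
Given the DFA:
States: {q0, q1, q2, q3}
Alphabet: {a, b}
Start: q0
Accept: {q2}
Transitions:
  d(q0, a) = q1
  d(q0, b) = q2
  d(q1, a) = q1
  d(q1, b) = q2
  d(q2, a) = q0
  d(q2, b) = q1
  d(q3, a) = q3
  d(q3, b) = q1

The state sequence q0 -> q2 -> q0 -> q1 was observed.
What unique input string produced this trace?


Trace back each transition to find the symbol:
  q0 --[b]--> q2
  q2 --[a]--> q0
  q0 --[a]--> q1

"baa"


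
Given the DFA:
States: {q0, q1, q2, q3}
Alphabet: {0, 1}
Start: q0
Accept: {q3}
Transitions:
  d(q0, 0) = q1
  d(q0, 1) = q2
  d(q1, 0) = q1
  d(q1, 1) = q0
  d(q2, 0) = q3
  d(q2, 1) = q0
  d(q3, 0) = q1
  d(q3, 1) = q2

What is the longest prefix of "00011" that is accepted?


Run the DFA, marking each prefix where the state is accepting:
  "" -> q0 [reject]
  "0" -> q1 [reject]
  "00" -> q1 [reject]
  "000" -> q1 [reject]
  "0001" -> q0 [reject]
  "00011" -> q2 [reject]

No prefix is accepted


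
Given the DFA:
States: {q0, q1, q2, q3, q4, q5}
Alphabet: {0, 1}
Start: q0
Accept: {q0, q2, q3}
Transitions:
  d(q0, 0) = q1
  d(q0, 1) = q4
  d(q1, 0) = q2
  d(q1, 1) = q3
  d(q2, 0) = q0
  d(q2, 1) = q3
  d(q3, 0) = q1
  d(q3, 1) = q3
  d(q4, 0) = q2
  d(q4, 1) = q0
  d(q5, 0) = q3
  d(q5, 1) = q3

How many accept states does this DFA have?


Accept states listed: {q0, q2, q3}
Counting: q0(1) q2(2) q3(3)

3


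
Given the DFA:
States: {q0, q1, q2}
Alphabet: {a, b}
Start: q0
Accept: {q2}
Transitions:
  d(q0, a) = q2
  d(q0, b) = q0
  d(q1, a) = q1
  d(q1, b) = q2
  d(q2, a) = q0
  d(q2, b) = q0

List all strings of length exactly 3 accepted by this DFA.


All strings of length 3: 8 total
Accepted: 3

"aaa", "aba", "bba"


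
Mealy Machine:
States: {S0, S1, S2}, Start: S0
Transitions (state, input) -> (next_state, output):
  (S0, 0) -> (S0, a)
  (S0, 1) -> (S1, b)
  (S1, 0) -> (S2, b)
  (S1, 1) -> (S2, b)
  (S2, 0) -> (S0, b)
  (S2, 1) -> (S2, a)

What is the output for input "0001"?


Step-by-step:
  (S0, 0) -> (S0, a)
  (S0, 0) -> (S0, a)
  (S0, 0) -> (S0, a)
  (S0, 1) -> (S1, b)

"aaab"


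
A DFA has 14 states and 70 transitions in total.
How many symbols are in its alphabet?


Each state has exactly one transition per symbol.
|alphabet| = transitions / states = 70 / 14 = 5

5


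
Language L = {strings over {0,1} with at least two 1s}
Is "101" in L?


count('1') = 2

Yes, "101" is in L


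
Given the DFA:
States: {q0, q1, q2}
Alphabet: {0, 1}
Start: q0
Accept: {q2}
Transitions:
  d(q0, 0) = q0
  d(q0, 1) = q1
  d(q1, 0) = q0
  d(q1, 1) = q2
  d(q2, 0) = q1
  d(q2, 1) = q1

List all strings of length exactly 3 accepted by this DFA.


All strings of length 3: 8 total
Accepted: 1

"011"


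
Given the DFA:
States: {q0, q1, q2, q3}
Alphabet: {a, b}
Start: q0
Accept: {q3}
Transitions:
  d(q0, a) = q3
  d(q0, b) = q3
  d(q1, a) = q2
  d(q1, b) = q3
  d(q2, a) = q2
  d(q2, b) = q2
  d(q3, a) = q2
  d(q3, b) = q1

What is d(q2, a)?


Looking up transition d(q2, a)

q2


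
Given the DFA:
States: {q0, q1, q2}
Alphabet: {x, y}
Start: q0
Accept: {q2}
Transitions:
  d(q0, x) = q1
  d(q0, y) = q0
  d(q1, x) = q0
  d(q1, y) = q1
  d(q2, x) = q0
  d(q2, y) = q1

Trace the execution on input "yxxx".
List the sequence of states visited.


Input: yxxx
d(q0, y) = q0
d(q0, x) = q1
d(q1, x) = q0
d(q0, x) = q1


q0 -> q0 -> q1 -> q0 -> q1


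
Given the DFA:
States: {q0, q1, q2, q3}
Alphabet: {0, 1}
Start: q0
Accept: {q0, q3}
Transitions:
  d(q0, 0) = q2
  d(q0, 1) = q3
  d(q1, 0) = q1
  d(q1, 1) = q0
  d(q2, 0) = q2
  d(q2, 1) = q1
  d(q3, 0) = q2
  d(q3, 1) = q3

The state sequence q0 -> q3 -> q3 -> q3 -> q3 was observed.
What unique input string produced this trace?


Trace back each transition to find the symbol:
  q0 --[1]--> q3
  q3 --[1]--> q3
  q3 --[1]--> q3
  q3 --[1]--> q3

"1111"


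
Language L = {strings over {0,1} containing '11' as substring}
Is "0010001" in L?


'11' does not occur

No, "0010001" is not in L


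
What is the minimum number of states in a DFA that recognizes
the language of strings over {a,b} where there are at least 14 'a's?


States: count = 0, 1, ..., 13, and a final '>= 14' state.
Total: 14 + 1 = 15. Accept = '>= 14' state.

15


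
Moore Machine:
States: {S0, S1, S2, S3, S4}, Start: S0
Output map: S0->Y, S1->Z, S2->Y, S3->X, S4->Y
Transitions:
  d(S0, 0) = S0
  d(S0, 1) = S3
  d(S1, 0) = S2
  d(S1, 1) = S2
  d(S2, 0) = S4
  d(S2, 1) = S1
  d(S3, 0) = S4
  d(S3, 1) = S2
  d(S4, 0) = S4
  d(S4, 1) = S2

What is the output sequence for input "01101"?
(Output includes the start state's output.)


Start: S0 (output Y)
  --0--> S0 (output Y)
  --1--> S3 (output X)
  --1--> S2 (output Y)
  --0--> S4 (output Y)
  --1--> S2 (output Y)

"YYXYYY"


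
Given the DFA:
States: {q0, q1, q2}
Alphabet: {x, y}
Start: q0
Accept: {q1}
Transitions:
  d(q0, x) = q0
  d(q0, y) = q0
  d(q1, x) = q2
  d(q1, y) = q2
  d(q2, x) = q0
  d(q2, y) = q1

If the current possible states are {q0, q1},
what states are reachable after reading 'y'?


Apply transition on 'y' from each current state:
  d(q0, y) = q0
  d(q1, y) = q2

{q0, q2}


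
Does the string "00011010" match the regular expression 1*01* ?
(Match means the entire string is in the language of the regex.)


|string| = 8; first = '0'; last = '0'

No, "00011010" does not match 1*01*


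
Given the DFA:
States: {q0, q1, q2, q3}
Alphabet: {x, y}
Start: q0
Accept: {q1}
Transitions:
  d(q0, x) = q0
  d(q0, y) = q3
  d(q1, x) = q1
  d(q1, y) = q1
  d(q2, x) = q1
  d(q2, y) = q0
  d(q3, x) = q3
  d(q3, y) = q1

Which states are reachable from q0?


BFS from q0:
  layer 0: {q0}
  layer 1: {q3}
  layer 2: {q1}

{q0, q1, q3}


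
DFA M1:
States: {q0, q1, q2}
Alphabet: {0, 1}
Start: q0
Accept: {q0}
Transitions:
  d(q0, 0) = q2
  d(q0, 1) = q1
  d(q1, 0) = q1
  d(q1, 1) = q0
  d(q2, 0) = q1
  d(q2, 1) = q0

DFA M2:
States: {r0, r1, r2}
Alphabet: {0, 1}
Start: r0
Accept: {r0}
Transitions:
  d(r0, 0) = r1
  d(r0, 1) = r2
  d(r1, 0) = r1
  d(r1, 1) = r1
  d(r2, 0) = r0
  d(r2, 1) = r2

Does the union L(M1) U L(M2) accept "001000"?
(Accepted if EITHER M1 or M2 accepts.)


M1: final=q1 accepted=False
M2: final=r1 accepted=False

No, union rejects (neither accepts)


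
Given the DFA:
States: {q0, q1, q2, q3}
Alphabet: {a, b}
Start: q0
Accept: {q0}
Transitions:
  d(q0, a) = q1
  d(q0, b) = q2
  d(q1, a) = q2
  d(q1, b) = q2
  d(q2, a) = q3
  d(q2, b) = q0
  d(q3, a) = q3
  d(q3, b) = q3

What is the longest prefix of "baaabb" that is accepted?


Run the DFA, marking each prefix where the state is accepting:
  "" -> q0 [accept]
  "b" -> q2 [reject]
  "ba" -> q3 [reject]
  "baa" -> q3 [reject]
  "baaa" -> q3 [reject]
  "baaab" -> q3 [reject]
  "baaabb" -> q3 [reject]

""


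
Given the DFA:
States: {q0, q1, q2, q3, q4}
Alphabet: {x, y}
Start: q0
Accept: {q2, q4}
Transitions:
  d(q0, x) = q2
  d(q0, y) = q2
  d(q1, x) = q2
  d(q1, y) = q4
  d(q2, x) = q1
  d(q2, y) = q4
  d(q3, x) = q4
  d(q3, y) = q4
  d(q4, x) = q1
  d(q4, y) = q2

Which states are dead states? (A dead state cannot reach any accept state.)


Forward reachability from each state:
  q0 -> reaches accept state q2 (live)
  q1 -> reaches accept state q2 (live)
  q2 -> reaches accept state q2 (live)
  q3 -> reaches accept state q2 (live)
  q4 -> reaches accept state q2 (live)

None (all states can reach an accept state)


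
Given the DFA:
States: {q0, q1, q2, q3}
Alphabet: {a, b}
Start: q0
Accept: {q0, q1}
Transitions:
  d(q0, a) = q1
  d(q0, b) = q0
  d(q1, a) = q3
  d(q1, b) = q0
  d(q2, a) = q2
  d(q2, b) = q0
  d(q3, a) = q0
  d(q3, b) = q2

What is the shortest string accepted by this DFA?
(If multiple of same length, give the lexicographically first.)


BFS by string length (lex-first path to each state shown):
  len 0: q0<-""
Found accept state at length 0.

"" (empty string)


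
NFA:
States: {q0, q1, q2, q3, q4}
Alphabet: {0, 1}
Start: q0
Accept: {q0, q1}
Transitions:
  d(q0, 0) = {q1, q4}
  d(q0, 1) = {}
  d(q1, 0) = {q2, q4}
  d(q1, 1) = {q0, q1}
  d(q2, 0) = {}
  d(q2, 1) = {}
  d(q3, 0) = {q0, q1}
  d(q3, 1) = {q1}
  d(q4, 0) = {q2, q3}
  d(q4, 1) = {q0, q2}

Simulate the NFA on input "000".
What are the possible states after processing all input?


Start: {q0}
  --0--> {q1, q4}
  --0--> {q2, q3, q4}
  --0--> {q0, q1, q2, q3}

{q0, q1, q2, q3}


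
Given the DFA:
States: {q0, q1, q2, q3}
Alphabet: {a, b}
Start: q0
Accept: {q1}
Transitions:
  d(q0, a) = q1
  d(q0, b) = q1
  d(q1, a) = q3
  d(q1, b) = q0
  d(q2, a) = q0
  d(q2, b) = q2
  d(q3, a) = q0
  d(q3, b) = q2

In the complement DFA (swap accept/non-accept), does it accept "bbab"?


Trace: q0 -> q1 -> q0 -> q1 -> q0
Final: q0
Original accept: {q1}
Complement: q0 is not in original accept

Yes, complement accepts (original rejects)


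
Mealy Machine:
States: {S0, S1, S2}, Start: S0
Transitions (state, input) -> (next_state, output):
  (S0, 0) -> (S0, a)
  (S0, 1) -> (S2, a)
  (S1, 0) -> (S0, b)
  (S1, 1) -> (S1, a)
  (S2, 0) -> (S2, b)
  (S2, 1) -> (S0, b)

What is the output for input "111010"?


Step-by-step:
  (S0, 1) -> (S2, a)
  (S2, 1) -> (S0, b)
  (S0, 1) -> (S2, a)
  (S2, 0) -> (S2, b)
  (S2, 1) -> (S0, b)
  (S0, 0) -> (S0, a)

"ababba"


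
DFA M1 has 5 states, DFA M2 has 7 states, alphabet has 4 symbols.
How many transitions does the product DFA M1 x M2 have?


Product DFA has 5 * 7 = 35 states.
Each has 4 transitions: 35 * 4 = 140

140


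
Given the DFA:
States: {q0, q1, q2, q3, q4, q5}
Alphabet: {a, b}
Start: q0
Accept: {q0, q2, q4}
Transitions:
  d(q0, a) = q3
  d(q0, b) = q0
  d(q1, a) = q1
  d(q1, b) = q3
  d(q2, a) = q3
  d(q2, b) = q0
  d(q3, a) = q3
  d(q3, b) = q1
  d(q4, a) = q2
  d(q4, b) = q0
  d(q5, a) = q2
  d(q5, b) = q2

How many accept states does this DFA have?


Accept states listed: {q0, q2, q4}
Counting: q0(1) q2(2) q4(3)

3


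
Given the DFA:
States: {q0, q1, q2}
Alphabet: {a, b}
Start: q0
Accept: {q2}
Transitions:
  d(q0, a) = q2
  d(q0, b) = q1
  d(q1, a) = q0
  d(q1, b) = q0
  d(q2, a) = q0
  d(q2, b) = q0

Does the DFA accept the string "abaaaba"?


Trace: q0 -> q2 -> q0 -> q2 -> q0 -> q2 -> q0 -> q2
Final state: q2
Accept states: {q2}

Yes, accepted (final state q2 is an accept state)


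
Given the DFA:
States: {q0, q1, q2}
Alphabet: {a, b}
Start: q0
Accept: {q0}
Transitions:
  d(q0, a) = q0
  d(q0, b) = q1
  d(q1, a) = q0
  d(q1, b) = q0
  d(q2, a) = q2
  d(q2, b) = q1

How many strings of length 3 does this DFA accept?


Enumerating all length-3 strings:
  "aaa" -> q0 [accept]
  "aab" -> q1 [reject]
  "aba" -> q0 [accept]
  "abb" -> q0 [accept]
  "baa" -> q0 [accept]
  "bab" -> q1 [reject]
  "bba" -> q0 [accept]
  "bbb" -> q1 [reject]

5 out of 8


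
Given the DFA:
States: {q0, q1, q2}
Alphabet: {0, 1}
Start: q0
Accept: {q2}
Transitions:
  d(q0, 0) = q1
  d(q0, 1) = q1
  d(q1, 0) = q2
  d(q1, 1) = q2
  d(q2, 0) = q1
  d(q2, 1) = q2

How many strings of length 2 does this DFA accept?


Enumerating all length-2 strings:
  "00" -> q2 [accept]
  "01" -> q2 [accept]
  "10" -> q2 [accept]
  "11" -> q2 [accept]

4 out of 4


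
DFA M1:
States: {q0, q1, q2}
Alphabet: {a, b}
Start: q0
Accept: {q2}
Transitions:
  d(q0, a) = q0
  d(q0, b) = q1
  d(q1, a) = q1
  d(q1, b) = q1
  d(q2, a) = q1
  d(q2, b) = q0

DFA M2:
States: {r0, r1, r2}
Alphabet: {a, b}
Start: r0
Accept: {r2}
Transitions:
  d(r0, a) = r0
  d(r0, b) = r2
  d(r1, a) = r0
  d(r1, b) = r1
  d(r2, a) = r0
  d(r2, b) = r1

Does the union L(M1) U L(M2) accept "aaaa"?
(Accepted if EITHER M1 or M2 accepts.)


M1: final=q0 accepted=False
M2: final=r0 accepted=False

No, union rejects (neither accepts)


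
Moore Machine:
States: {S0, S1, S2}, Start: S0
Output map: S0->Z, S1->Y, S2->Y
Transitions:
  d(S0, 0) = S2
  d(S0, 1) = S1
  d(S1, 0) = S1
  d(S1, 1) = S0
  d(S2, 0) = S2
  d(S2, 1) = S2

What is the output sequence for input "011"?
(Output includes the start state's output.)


Start: S0 (output Z)
  --0--> S2 (output Y)
  --1--> S2 (output Y)
  --1--> S2 (output Y)

"ZYYY"


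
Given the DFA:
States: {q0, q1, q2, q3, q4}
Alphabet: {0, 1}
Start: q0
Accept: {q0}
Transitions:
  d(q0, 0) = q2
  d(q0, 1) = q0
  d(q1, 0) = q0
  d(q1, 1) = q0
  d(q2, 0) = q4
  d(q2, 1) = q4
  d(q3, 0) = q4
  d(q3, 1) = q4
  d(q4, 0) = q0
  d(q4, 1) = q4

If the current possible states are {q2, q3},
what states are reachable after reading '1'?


Apply transition on '1' from each current state:
  d(q2, 1) = q4
  d(q3, 1) = q4

{q4}


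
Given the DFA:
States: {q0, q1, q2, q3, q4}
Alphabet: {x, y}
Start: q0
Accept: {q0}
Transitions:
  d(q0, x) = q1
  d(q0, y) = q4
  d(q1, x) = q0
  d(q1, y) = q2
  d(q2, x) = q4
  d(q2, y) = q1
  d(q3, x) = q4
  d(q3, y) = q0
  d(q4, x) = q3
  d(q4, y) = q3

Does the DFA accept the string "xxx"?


Trace: q0 -> q1 -> q0 -> q1
Final state: q1
Accept states: {q0}

No, rejected (final state q1 is not an accept state)


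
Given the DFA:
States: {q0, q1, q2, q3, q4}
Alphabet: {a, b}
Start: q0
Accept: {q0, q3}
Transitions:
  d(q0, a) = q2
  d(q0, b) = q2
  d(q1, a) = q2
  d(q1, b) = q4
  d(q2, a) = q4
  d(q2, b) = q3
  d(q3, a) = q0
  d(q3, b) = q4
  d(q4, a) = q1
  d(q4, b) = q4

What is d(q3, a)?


Looking up transition d(q3, a)

q0


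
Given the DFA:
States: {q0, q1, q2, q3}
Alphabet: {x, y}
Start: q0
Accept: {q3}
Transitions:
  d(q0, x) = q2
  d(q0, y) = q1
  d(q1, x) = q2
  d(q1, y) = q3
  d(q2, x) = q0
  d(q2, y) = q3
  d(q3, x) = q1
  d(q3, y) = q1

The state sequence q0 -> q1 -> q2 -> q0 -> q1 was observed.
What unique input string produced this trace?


Trace back each transition to find the symbol:
  q0 --[y]--> q1
  q1 --[x]--> q2
  q2 --[x]--> q0
  q0 --[y]--> q1

"yxxy"


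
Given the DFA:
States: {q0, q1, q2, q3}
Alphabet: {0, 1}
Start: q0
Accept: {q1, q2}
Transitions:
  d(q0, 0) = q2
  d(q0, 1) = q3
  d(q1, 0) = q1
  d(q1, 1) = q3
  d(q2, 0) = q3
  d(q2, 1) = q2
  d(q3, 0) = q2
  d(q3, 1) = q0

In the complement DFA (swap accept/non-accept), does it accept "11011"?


Trace: q0 -> q3 -> q0 -> q2 -> q2 -> q2
Final: q2
Original accept: {q1, q2}
Complement: q2 is in original accept

No, complement rejects (original accepts)


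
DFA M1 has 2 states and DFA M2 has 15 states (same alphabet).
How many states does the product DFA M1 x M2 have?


Product construction pairs every M1 state with every M2 state.
2 * 15 = 30

30


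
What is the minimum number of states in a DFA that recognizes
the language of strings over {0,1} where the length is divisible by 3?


States track (length) mod 3.
Need 3 states: one per remainder 0..2; accept = remainder 0.

3


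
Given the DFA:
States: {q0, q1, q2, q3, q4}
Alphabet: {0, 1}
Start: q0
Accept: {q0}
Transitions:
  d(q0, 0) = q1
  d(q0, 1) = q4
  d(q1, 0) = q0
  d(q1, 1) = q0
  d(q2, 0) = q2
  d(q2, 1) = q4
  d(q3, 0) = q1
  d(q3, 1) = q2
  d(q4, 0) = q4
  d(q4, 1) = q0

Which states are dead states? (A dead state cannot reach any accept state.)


Forward reachability from each state:
  q0 -> reaches accept state q0 (live)
  q1 -> reaches accept state q0 (live)
  q2 -> reaches accept state q0 (live)
  q3 -> reaches accept state q0 (live)
  q4 -> reaches accept state q0 (live)

None (all states can reach an accept state)


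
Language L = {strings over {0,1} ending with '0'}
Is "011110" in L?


last symbol = '0'

Yes, "011110" is in L


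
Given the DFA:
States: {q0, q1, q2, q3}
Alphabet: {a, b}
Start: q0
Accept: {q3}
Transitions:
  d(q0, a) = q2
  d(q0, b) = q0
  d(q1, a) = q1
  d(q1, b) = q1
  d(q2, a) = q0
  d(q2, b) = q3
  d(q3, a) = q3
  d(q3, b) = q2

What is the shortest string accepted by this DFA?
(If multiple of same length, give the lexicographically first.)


BFS by string length (lex-first path to each state shown):
  len 0: q0<-""
  len 1: q0<-"b", q2<-"a"
  len 2: q0<-"aa", q2<-"ba", q3<-"ab"
Found accept state at length 2.

"ab"


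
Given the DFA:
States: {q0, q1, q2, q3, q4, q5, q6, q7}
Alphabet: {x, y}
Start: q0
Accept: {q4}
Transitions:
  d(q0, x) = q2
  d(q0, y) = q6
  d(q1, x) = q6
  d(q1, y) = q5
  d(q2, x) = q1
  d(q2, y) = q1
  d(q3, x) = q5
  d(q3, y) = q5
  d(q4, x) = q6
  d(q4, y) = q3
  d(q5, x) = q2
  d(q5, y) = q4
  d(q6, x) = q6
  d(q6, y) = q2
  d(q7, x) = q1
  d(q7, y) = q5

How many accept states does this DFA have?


Accept states listed: {q4}
Counting: q4(1)

1


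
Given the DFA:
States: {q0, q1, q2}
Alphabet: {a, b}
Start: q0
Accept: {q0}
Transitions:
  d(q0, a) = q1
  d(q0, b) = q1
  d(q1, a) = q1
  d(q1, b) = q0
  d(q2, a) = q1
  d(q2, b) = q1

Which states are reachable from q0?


BFS from q0:
  layer 0: {q0}
  layer 1: {q1}

{q0, q1}


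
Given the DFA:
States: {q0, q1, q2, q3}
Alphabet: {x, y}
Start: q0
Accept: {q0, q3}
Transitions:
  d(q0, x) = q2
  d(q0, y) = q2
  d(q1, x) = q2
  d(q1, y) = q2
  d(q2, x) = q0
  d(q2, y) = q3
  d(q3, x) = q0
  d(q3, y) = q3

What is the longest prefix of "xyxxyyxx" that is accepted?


Run the DFA, marking each prefix where the state is accepting:
  "" -> q0 [accept]
  "x" -> q2 [reject]
  "xy" -> q3 [accept]
  "xyx" -> q0 [accept]
  "xyxx" -> q2 [reject]
  "xyxxy" -> q3 [accept]
  "xyxxyy" -> q3 [accept]
  "xyxxyyx" -> q0 [accept]
  "xyxxyyxx" -> q2 [reject]

"xyxxyyx"


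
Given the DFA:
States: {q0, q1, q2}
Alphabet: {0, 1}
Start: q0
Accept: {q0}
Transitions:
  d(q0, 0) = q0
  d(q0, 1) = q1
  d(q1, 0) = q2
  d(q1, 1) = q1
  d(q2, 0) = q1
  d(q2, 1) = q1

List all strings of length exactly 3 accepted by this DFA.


All strings of length 3: 8 total
Accepted: 1

"000"


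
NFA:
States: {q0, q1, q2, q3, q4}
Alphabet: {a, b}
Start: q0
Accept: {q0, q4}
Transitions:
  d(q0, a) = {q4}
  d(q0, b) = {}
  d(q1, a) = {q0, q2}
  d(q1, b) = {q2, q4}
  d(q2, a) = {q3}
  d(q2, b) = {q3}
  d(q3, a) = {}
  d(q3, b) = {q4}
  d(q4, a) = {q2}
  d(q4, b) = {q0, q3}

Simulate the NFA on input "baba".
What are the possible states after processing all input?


Start: {q0}
  --b--> {}
  --a--> {}
  --b--> {}
  --a--> {}

{} (empty set, no valid transitions)


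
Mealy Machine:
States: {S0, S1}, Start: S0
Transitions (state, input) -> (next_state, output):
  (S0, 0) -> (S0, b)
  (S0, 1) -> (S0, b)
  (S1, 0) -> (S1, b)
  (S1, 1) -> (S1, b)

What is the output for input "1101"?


Step-by-step:
  (S0, 1) -> (S0, b)
  (S0, 1) -> (S0, b)
  (S0, 0) -> (S0, b)
  (S0, 1) -> (S0, b)

"bbbb"


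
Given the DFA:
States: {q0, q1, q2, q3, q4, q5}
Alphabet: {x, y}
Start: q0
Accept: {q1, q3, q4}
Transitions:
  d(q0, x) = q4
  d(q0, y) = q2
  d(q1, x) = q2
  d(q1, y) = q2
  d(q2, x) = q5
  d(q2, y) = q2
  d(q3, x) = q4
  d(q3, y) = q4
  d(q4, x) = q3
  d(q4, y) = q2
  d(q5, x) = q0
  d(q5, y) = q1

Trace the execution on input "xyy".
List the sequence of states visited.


Input: xyy
d(q0, x) = q4
d(q4, y) = q2
d(q2, y) = q2


q0 -> q4 -> q2 -> q2


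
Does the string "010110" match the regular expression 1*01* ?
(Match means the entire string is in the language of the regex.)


|string| = 6; first = '0'; last = '0'

No, "010110" does not match 1*01*


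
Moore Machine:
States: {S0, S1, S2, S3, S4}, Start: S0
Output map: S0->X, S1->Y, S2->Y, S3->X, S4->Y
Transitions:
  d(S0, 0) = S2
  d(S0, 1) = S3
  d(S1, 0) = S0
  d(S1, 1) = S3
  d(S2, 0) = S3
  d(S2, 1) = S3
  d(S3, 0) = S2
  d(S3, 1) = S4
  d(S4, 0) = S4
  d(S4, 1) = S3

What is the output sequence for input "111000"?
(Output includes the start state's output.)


Start: S0 (output X)
  --1--> S3 (output X)
  --1--> S4 (output Y)
  --1--> S3 (output X)
  --0--> S2 (output Y)
  --0--> S3 (output X)
  --0--> S2 (output Y)

"XXYXYXY"


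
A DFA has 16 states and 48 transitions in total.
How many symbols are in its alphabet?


Each state has exactly one transition per symbol.
|alphabet| = transitions / states = 48 / 16 = 3

3


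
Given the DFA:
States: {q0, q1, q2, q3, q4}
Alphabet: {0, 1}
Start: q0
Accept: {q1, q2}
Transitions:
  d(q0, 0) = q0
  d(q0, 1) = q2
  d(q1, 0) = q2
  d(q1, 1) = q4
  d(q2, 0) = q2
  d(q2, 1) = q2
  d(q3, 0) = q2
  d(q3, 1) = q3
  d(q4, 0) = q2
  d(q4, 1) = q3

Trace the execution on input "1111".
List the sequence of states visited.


Input: 1111
d(q0, 1) = q2
d(q2, 1) = q2
d(q2, 1) = q2
d(q2, 1) = q2


q0 -> q2 -> q2 -> q2 -> q2


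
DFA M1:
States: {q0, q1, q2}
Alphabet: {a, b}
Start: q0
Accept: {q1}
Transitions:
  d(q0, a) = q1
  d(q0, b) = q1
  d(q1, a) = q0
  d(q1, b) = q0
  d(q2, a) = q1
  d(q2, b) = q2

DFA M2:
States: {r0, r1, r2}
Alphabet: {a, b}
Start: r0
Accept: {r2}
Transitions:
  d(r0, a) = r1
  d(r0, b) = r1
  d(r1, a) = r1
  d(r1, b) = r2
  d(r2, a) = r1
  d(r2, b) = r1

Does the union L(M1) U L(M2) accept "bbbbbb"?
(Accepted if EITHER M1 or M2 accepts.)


M1: final=q0 accepted=False
M2: final=r2 accepted=True

Yes, union accepts


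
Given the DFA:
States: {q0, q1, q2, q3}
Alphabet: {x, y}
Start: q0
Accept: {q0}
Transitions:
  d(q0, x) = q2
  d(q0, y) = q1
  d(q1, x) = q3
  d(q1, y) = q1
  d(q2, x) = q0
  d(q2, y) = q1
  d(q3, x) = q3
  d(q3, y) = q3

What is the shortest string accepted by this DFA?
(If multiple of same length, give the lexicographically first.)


BFS by string length (lex-first path to each state shown):
  len 0: q0<-""
Found accept state at length 0.

"" (empty string)


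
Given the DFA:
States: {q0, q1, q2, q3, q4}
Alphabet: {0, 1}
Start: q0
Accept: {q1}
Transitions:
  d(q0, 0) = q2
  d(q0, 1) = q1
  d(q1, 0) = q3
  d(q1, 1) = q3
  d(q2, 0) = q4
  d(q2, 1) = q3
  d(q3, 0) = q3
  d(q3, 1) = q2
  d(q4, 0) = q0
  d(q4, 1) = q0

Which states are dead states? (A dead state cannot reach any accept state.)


Forward reachability from each state:
  q0 -> reaches accept state q1 (live)
  q1 -> reaches accept state q1 (live)
  q2 -> reaches accept state q1 (live)
  q3 -> reaches accept state q1 (live)
  q4 -> reaches accept state q1 (live)

None (all states can reach an accept state)


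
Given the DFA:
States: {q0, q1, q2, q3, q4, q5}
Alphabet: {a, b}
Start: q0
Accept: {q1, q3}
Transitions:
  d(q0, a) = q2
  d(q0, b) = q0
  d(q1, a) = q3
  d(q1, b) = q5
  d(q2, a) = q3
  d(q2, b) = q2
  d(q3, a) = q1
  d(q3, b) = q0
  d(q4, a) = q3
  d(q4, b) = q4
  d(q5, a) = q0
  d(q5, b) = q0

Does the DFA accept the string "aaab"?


Trace: q0 -> q2 -> q3 -> q1 -> q5
Final state: q5
Accept states: {q1, q3}

No, rejected (final state q5 is not an accept state)


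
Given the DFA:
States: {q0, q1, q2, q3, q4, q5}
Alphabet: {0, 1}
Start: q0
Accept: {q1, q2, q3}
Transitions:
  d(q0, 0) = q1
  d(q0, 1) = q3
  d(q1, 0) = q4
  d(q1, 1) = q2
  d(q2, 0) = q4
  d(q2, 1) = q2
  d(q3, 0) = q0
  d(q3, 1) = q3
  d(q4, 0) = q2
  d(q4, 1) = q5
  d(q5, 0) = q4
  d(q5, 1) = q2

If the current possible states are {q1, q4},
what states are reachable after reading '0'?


Apply transition on '0' from each current state:
  d(q1, 0) = q4
  d(q4, 0) = q2

{q2, q4}


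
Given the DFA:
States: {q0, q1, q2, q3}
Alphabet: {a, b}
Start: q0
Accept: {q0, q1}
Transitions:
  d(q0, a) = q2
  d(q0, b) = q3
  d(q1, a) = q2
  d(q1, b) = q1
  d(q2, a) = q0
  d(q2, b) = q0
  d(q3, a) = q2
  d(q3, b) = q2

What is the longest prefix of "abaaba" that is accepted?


Run the DFA, marking each prefix where the state is accepting:
  "" -> q0 [accept]
  "a" -> q2 [reject]
  "ab" -> q0 [accept]
  "aba" -> q2 [reject]
  "abaa" -> q0 [accept]
  "abaab" -> q3 [reject]
  "abaaba" -> q2 [reject]

"abaa"


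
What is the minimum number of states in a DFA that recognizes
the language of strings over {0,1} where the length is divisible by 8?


States track (length) mod 8.
Need 8 states: one per remainder 0..7; accept = remainder 0.

8


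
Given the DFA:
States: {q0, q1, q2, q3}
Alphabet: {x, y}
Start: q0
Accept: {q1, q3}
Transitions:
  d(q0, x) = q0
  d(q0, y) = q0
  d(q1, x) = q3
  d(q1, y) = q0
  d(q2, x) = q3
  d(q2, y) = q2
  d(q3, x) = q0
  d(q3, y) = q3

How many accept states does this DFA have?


Accept states listed: {q1, q3}
Counting: q1(1) q3(2)

2


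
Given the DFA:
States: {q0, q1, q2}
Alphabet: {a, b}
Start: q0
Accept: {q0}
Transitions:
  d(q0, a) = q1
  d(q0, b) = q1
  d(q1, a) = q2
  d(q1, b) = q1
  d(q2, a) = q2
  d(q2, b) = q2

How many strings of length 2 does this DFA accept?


Enumerating all length-2 strings:
  "aa" -> q2 [reject]
  "ab" -> q1 [reject]
  "ba" -> q2 [reject]
  "bb" -> q1 [reject]

0 out of 4


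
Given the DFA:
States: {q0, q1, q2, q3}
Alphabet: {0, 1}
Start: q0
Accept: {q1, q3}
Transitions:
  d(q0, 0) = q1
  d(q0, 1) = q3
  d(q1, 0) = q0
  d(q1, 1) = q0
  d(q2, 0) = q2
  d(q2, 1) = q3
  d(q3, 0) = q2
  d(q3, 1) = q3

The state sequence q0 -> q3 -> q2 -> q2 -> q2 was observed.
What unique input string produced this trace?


Trace back each transition to find the symbol:
  q0 --[1]--> q3
  q3 --[0]--> q2
  q2 --[0]--> q2
  q2 --[0]--> q2

"1000"


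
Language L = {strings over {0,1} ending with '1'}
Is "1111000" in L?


last symbol = '0'

No, "1111000" is not in L


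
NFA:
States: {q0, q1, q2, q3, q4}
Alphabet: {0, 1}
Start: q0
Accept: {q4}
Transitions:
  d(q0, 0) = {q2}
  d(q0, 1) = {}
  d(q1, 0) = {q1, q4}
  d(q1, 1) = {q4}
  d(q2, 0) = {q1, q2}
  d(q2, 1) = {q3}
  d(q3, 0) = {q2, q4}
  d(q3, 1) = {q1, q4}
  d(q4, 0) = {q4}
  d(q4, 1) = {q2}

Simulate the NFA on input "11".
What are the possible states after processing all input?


Start: {q0}
  --1--> {}
  --1--> {}

{} (empty set, no valid transitions)


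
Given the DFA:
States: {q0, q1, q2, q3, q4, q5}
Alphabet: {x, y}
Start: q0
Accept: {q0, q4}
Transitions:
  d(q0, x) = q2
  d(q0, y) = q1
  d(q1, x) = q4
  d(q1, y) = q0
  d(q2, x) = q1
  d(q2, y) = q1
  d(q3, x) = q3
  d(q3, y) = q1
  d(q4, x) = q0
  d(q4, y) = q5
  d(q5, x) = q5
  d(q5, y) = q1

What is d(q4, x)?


Looking up transition d(q4, x)

q0


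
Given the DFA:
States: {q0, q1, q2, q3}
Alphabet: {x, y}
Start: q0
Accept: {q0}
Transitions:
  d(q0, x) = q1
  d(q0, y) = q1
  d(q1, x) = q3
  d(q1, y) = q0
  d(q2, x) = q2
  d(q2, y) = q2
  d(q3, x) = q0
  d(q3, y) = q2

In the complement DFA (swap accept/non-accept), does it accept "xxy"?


Trace: q0 -> q1 -> q3 -> q2
Final: q2
Original accept: {q0}
Complement: q2 is not in original accept

Yes, complement accepts (original rejects)


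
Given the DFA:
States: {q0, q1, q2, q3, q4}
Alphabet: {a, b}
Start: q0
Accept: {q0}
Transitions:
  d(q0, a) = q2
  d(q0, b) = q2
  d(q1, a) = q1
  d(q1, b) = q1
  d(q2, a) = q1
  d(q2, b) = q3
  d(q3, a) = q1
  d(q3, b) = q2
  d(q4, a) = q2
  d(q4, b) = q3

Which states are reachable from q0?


BFS from q0:
  layer 0: {q0}
  layer 1: {q2}
  layer 2: {q1, q3}

{q0, q1, q2, q3}


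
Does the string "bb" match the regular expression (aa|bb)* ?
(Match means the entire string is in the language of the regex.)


|string| = 2; first = 'b'; last = 'b'

Yes, "bb" matches (aa|bb)*


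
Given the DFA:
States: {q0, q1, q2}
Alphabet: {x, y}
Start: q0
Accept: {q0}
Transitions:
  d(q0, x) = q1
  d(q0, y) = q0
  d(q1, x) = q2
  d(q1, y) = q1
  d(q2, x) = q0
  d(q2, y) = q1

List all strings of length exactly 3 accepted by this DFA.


All strings of length 3: 8 total
Accepted: 2

"xxx", "yyy"


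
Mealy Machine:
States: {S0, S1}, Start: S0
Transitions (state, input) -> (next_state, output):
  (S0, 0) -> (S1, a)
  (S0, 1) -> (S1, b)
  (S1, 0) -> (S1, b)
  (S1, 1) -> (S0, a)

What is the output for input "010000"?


Step-by-step:
  (S0, 0) -> (S1, a)
  (S1, 1) -> (S0, a)
  (S0, 0) -> (S1, a)
  (S1, 0) -> (S1, b)
  (S1, 0) -> (S1, b)
  (S1, 0) -> (S1, b)

"aaabbb"


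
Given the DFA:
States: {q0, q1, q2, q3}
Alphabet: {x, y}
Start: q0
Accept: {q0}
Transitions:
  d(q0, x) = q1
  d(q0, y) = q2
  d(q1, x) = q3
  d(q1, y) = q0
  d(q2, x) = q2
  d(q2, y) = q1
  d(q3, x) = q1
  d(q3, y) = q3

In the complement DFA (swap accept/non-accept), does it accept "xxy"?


Trace: q0 -> q1 -> q3 -> q3
Final: q3
Original accept: {q0}
Complement: q3 is not in original accept

Yes, complement accepts (original rejects)


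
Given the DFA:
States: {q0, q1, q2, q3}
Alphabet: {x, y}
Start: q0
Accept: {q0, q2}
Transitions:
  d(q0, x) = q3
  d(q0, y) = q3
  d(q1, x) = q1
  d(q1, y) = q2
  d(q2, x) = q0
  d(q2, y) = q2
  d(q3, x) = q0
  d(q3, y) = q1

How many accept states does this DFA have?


Accept states listed: {q0, q2}
Counting: q0(1) q2(2)

2


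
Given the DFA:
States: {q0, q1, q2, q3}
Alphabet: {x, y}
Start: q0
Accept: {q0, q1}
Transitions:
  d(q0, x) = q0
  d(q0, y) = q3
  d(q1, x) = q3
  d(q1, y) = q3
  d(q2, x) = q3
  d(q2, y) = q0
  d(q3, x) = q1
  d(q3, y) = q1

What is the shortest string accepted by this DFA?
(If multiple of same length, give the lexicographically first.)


BFS by string length (lex-first path to each state shown):
  len 0: q0<-""
Found accept state at length 0.

"" (empty string)


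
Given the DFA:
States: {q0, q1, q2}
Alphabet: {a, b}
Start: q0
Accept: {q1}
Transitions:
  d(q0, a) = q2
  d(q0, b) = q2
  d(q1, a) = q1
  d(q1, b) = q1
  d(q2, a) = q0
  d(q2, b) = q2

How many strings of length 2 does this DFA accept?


Enumerating all length-2 strings:
  "aa" -> q0 [reject]
  "ab" -> q2 [reject]
  "ba" -> q0 [reject]
  "bb" -> q2 [reject]

0 out of 4


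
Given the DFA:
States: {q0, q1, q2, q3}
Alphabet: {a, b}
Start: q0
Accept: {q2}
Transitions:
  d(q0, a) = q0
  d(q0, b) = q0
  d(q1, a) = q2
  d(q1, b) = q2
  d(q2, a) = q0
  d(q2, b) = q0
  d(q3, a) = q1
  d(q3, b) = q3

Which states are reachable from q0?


BFS from q0:
  layer 0: {q0}

{q0}


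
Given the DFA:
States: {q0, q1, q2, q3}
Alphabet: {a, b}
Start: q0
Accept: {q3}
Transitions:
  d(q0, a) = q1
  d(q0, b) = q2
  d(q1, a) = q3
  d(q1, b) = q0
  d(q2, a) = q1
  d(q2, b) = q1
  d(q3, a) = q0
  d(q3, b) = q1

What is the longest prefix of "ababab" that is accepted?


Run the DFA, marking each prefix where the state is accepting:
  "" -> q0 [reject]
  "a" -> q1 [reject]
  "ab" -> q0 [reject]
  "aba" -> q1 [reject]
  "abab" -> q0 [reject]
  "ababa" -> q1 [reject]
  "ababab" -> q0 [reject]

No prefix is accepted


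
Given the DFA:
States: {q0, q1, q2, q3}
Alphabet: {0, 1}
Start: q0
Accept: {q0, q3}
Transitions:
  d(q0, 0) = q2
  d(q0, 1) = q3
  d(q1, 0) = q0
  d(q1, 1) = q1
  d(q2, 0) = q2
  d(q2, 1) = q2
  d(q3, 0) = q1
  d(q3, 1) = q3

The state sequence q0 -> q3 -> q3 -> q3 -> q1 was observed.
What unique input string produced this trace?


Trace back each transition to find the symbol:
  q0 --[1]--> q3
  q3 --[1]--> q3
  q3 --[1]--> q3
  q3 --[0]--> q1

"1110"


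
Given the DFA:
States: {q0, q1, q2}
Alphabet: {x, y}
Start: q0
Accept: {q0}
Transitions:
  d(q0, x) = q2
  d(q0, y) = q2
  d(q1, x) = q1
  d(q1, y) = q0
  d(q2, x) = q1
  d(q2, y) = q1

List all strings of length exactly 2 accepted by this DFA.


All strings of length 2: 4 total
Accepted: 0

None


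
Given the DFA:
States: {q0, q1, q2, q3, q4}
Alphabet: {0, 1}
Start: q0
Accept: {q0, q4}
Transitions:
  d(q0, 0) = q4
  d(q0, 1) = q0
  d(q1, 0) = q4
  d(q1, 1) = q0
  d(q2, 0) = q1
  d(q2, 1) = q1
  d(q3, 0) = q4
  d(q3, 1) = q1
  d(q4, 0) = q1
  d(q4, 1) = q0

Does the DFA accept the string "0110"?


Trace: q0 -> q4 -> q0 -> q0 -> q4
Final state: q4
Accept states: {q0, q4}

Yes, accepted (final state q4 is an accept state)


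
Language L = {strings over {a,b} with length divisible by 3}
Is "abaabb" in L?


length = 6; 6 mod 3 = 0

Yes, "abaabb" is in L


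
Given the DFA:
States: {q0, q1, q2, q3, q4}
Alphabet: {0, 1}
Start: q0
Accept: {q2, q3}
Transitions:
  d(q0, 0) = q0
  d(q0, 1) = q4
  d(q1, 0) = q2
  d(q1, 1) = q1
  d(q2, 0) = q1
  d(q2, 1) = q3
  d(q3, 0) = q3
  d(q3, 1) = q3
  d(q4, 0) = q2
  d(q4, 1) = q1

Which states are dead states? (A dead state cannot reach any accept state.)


Forward reachability from each state:
  q0 -> reaches accept state q2 (live)
  q1 -> reaches accept state q2 (live)
  q2 -> reaches accept state q2 (live)
  q3 -> reaches accept state q3 (live)
  q4 -> reaches accept state q2 (live)

None (all states can reach an accept state)


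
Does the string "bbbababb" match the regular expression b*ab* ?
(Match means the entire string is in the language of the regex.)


|string| = 8; first = 'b'; last = 'b'

No, "bbbababb" does not match b*ab*


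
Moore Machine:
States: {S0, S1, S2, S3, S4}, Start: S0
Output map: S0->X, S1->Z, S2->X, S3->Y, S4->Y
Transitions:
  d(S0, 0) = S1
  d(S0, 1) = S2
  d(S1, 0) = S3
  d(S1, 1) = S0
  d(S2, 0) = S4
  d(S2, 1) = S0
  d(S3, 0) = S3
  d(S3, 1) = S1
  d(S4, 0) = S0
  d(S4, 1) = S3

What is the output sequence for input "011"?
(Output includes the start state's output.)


Start: S0 (output X)
  --0--> S1 (output Z)
  --1--> S0 (output X)
  --1--> S2 (output X)

"XZXX"
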